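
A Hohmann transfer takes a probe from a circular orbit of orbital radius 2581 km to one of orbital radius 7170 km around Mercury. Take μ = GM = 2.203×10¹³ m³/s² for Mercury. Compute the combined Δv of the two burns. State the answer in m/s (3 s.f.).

Δv_total ≈ 1100 m/s

r₁ = 2581 km = 2.581×10⁶ m.
r₂ = 7170 km = 7.170×10⁶ m.
Transfer ellipse a_t = (r₁ + r₂)/2 = 4.876×10⁶ m.
At r₁: circular v_c1 = √(μ/r₁) = 2922 m/s; transfer-periherm v_p = √[μ(2/r₁ − 1/a_t)] = 3543 m/s.
Δv₁ = v_p − v_c1 = 621.4 m/s.
At r₂: circular v_c2 = √(μ/r₂) = 1753 m/s; transfer-apoherm v_a = √[μ(2/r₂ − 1/a_t)] = 1275 m/s.
Δv₂ = v_c2 − v_a = 477.5 m/s.
Total Δv = Δv₁ + Δv₂ = 1099 m/s.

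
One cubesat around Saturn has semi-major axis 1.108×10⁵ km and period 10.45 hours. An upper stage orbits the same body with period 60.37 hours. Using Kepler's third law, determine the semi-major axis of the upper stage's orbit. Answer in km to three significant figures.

a₂ ≈ 3.57×10⁵ km

Kepler's third law: a³ ∝ T², so a₂ = a₁ (T₂/T₁)^(2/3).
T₂/T₁ = 5.777, (T₂/T₁)^(2/3) = 3.220.
a₂ = 1.108×10⁵ × 3.220 = 3.567×10⁵ km.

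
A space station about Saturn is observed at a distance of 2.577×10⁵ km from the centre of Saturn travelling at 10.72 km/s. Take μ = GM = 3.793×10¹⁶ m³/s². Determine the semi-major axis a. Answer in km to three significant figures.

a ≈ 2.11×10⁵ km

r = 2.577×10⁸ m.
Specific orbital energy ε = v²/2 − μ/r = (10720)²/2 − 3.793×10¹⁶/2.577×10⁸ = -8.973×10⁷ J/kg.
Since ε = −μ/(2a), a = −μ/(2ε) = 2.114×10⁸ m = 2.1136×10⁵ km.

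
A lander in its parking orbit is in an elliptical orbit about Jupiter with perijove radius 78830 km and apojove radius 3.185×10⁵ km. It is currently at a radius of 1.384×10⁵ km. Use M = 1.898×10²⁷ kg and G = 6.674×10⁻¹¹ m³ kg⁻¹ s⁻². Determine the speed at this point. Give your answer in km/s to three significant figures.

v ≈ 34.5 km/s

μ = GM = 6.674×10⁻¹¹ × 1.898×10²⁷ = 1.267×10¹⁷ m³/s².
Semi-major axis a = (r_p + r_a)/2 = 1.9866×10⁵ km = 1.987×10⁸ m.
Vis-viva: v² = μ(2/r − 1/a) = 1.267×10¹⁷ × (1.445×10⁻⁸ − 5.034×10⁻⁹) = 1.193×10⁹ m²/s².
v = 34540 m/s = 34.54 km/s.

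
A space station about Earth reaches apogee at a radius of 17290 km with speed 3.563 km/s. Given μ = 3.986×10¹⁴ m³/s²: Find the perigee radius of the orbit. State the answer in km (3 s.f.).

r_a = 1.729×10⁷ m.
Specific energy ε = v²/2 − μ/r = -1.671×10⁷ J/kg, so a = −μ/(2ε) = 1.193×10⁷ m.
The apsides satisfy r_p + r_a = 2a, so the perigee radius is 2a − r_a = 6.569×10⁶ m = 6569.3 km.

perigee radius ≈ 6570 km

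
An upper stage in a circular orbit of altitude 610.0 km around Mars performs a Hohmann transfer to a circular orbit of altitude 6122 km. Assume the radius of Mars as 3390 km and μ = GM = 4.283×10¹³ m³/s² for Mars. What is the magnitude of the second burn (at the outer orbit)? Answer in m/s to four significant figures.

Δv ≈ 489.2 m/s

r₁ = 3390 + 610.0 = 4000.0 km = 4.0000×10⁶ m.
r₂ = 3390 + 6122 = 9512.0 km = 9.5120×10⁶ m.
Transfer ellipse a_t = (r₁ + r₂)/2 = 6.756×10⁶ m.
At r₁: circular v_c1 = √(μ/r₁) = 3272 m/s; transfer-periapsis v_p = √[μ(2/r₁ − 1/a_t)] = 3883 m/s.
At r₂: circular v_c2 = √(μ/r₂) = 2122 m/s; transfer-apoapsis v_a = √[μ(2/r₂ − 1/a_t)] = 1633 m/s.
Δv₂ = v_c2 − v_a = 489.2 m/s.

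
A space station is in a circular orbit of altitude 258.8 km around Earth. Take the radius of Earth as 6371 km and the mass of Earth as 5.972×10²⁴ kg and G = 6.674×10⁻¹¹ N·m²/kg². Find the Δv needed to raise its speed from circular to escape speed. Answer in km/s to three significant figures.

Δv ≈ 3.21 km/s

μ = GM = 6.674×10⁻¹¹ × 5.972×10²⁴ = 3.986×10¹⁴ m³/s².
r = 6371 + 258.8 = 6629.8 km = 6.6298×10⁶ m.
Circular speed v_c = √(μ/r) = 7754 m/s.
Escape speed v_esc = √(2μ/r) = √2 × v_c = 10970 m/s.
Δv = v_esc − v_c = 3212 m/s = 3.212 km/s.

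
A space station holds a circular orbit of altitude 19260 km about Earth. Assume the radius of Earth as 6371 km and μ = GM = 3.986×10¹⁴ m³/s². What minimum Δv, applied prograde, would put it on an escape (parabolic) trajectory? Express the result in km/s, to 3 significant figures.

Δv ≈ 1.63 km/s

r = 6371 + 19260 = 25631 km = 2.5631×10⁷ m.
Circular speed v_c = √(μ/r) = 3944 m/s.
Escape speed v_esc = √(2μ/r) = √2 × v_c = 5577 m/s.
Δv = v_esc − v_c = 1633 m/s = 1.633 km/s.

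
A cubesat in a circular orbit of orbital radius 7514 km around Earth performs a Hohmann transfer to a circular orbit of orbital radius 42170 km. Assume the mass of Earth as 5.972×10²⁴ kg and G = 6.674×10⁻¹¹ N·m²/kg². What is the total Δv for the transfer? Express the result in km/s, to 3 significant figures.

Δv_total ≈ 3.59 km/s

μ = GM = 6.674×10⁻¹¹ × 5.972×10²⁴ = 3.986×10¹⁴ m³/s².
r₁ = 7514 km = 7.514×10⁶ m.
r₂ = 42170 km = 4.217×10⁷ m.
Transfer ellipse a_t = (r₁ + r₂)/2 = 2.484×10⁷ m.
At r₁: circular v_c1 = √(μ/r₁) = 7283 m/s; transfer-perigee v_p = √[μ(2/r₁ − 1/a_t)] = 9489 m/s.
Δv₁ = v_p − v_c1 = 2206 m/s.
At r₂: circular v_c2 = √(μ/r₂) = 3074 m/s; transfer-apogee v_a = √[μ(2/r₂ − 1/a_t)] = 1691 m/s.
Δv₂ = v_c2 − v_a = 1384 m/s.
Total Δv = Δv₁ + Δv₂ = 3590 m/s = 3.590 km/s.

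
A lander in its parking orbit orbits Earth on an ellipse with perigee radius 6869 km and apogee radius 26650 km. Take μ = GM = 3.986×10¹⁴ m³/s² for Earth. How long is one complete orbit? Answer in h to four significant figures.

Semi-major axis a = (r_p + r_a)/2 = (6869.0 + 26650)/2 = 16760 km = 1.676×10⁷ m.
By Kepler's third law T = 2π√(a³/μ) = 2π × 3.437×10³ = 2.159×10⁴ s.
= 5.998 h.

T ≈ 5.998 h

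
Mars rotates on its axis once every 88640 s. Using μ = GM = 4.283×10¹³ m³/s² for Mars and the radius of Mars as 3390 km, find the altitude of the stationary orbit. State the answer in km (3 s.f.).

h_sync ≈ 17000 km

A synchronous orbit has period T, so by Kepler's third law a = (μT²/4π²)^(1/3).
μT²/4π² = 4.283×10¹³ × (8.864×10⁴)² / 39.48 = 8.524×10²¹ m³.
a = 2.043×10⁷ m = 20428 km.
Altitude h = a − R = 20428 − 3390 = 17038 km.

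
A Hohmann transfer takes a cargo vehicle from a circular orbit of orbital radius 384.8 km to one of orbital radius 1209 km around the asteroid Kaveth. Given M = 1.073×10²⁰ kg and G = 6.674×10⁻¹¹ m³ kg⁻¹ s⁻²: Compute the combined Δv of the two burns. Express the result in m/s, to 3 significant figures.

μ = GM = 6.674×10⁻¹¹ × 1.073×10²⁰ = 7.161×10⁹ m³/s².
r₁ = 384.8 km = 3.848×10⁵ m.
r₂ = 1209 km = 1.209×10⁶ m.
Transfer ellipse a_t = (r₁ + r₂)/2 = 7.969×10⁵ m.
At r₁: circular v_c1 = √(μ/r₁) = 136.4 m/s; transfer-periapsis v_p = √[μ(2/r₁ − 1/a_t)] = 168.0 m/s.
Δv₁ = v_p − v_c1 = 31.61 m/s.
At r₂: circular v_c2 = √(μ/r₂) = 76.96 m/s; transfer-apoapsis v_a = √[μ(2/r₂ − 1/a_t)] = 53.48 m/s.
Δv₂ = v_c2 − v_a = 23.48 m/s.
Total Δv = Δv₁ + Δv₂ = 55.09 m/s.

Δv_total ≈ 55.1 m/s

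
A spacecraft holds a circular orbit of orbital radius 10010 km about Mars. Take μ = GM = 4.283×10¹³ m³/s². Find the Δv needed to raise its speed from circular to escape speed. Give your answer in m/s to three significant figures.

Δv ≈ 857 m/s

r = 10010 km = 1.001×10⁷ m.
Circular speed v_c = √(μ/r) = 2069 m/s.
Escape speed v_esc = √(2μ/r) = √2 × v_c = 2925 m/s.
Δv = v_esc − v_c = 856.8 m/s.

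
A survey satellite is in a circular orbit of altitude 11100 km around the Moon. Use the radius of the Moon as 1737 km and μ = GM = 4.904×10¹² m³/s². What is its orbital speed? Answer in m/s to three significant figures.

v ≈ 618 m/s

r = 1737 + 11100 = 12837 km = 1.2837×10⁷ m.
For a circular orbit v = √(μ/r) = √(4.904×10¹² / 1.284×10⁷) = √(3.820×10⁵) = 618.1 m/s.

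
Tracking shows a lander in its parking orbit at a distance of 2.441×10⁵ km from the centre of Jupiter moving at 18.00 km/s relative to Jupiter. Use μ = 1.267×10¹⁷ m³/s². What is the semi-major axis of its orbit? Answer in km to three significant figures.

a ≈ 1.77×10⁵ km

r = 2.441×10⁸ m.
Specific orbital energy ε = v²/2 − μ/r = (18000)²/2 − 1.267×10¹⁷/2.441×10⁸ = -3.570×10⁸ J/kg.
Since ε = −μ/(2a), a = −μ/(2ε) = 1.774×10⁸ m = 1.7743×10⁵ km.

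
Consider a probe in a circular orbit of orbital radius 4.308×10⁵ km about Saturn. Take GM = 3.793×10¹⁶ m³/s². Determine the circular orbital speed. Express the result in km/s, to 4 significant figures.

v ≈ 9.383 km/s

r = 4.308×10⁵ km = 4.308×10⁸ m.
For a circular orbit v = √(μ/r) = √(3.793×10¹⁶ / 4.308×10⁸) = √(8.805×10⁷) = 9383 m/s.
That is 9.383 km/s.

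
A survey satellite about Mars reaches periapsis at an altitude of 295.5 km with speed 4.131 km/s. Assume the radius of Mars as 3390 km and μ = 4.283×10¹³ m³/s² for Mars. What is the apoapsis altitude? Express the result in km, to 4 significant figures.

apoapsis altitude ≈ 6791 km

r_p = 3390 + 295.5 = 3685.5 km = 3.686×10⁶ m.
Specific energy ε = v²/2 − μ/r = -3.089×10⁶ J/kg, so a = −μ/(2ε) = 6.933×10⁶ m.
The apsides satisfy r_p + r_a = 2a, so the apoapsis radius is 2a − r_p = 1.018×10⁷ m = 10181 km.
Apoapsis altitude = 10181 − 3390 = 6791.5 km.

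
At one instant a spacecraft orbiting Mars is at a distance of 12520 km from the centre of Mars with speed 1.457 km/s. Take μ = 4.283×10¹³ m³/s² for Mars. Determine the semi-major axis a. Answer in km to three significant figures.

a ≈ 9080 km

r = 1.252×10⁷ m.
Vis-viva rearranged: 1/a = 2/r − v²/μ = 1.597×10⁻⁷ − 4.956×10⁻⁸ = 1.102×10⁻⁷ m⁻¹.
a = 9.076×10⁶ m = 9076.1 km.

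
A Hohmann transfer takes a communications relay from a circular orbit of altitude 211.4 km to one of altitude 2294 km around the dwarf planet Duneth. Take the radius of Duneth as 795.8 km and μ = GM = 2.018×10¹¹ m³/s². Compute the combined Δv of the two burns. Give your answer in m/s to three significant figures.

r₁ = 795.8 + 211.4 = 1007.2 km = 1.0072×10⁶ m.
r₂ = 795.8 + 2294 = 3089.8 km = 3.0898×10⁶ m.
Transfer ellipse a_t = (r₁ + r₂)/2 = 2.048×10⁶ m.
At r₁: circular v_c1 = √(μ/r₁) = 447.6 m/s; transfer-periapsis v_p = √[μ(2/r₁ − 1/a_t)] = 549.7 m/s.
Δv₁ = v_p − v_c1 = 102.1 m/s.
At r₂: circular v_c2 = √(μ/r₂) = 255.6 m/s; transfer-apoapsis v_a = √[μ(2/r₂ − 1/a_t)] = 179.2 m/s.
Δv₂ = v_c2 − v_a = 76.36 m/s.
Total Δv = Δv₁ + Δv₂ = 178.5 m/s.

Δv_total ≈ 178 m/s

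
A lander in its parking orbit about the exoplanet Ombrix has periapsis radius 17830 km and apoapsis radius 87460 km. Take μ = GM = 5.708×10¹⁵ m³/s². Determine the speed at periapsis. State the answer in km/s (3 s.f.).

v ≈ 23.1 km/s

Semi-major axis a = (r_p + r_a)/2 = 52645 km = 5.264×10⁷ m.
Vis-viva: v² = μ(2/r − 1/a) = 5.708×10¹⁵ × (1.122×10⁻⁷ − 1.900×10⁻⁸) = 5.318×10⁸ m²/s².
v = 23060 m/s = 23.06 km/s.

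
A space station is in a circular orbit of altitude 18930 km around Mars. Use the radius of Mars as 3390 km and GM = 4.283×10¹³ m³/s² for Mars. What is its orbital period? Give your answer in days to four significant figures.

T ≈ 1.172 days

r = 3390 + 18930 = 22320 km = 2.2320×10⁷ m.
Kepler's third law: T = 2π√(r³/μ) = 2π√((2.232×10⁷)³ / 4.283×10¹³).
r³/μ = 2.596×10⁸ s², so T = 2π × 1.611×10⁴ = 1.012×10⁵ s.
Converting: 1.012×10⁵ s ÷ 86400 = 1.172 days.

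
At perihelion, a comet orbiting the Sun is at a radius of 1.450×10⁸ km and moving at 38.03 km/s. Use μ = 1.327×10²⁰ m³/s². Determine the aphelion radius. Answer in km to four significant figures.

aphelion radius ≈ 5.460×10⁸ km

r_p = 1.450×10¹¹ m.
Specific energy ε = v²/2 − μ/r = -1.920×10⁸ J/kg, so a = −μ/(2ε) = 3.455×10¹¹ m.
The apsides satisfy r_p + r_a = 2a, so the aphelion radius is 2a − r_p = 5.460×10¹¹ m = 5.4603×10⁸ km.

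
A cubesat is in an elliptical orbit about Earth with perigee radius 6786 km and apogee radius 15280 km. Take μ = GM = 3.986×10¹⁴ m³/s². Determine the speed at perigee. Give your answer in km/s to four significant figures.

Semi-major axis a = (r_p + r_a)/2 = 11033 km = 1.103×10⁷ m.
Vis-viva: v² = μ(2/r − 1/a) = 3.986×10¹⁴ × (2.947×10⁻⁷ − 9.064×10⁻⁸) = 8.135×10⁷ m²/s².
v = 9019 m/s = 9.019 km/s.

v ≈ 9.019 km/s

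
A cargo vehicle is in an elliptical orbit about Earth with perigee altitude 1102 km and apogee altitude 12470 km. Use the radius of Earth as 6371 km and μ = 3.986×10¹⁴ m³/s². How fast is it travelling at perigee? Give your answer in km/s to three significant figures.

r_p = 6371 + 1102 = 7473.0 km = 7.4730×10⁶ m.
r_a = 6371 + 12470 = 18841 km = 1.8841×10⁷ m.
Semi-major axis a = (r_p + r_a)/2 = 13157 km = 1.316×10⁷ m.
Vis-viva: v² = μ(2/r − 1/a) = 3.986×10¹⁴ × (2.676×10⁻⁷ − 7.601×10⁻⁸) = 7.638×10⁷ m²/s².
v = 8740 m/s = 8.740 km/s.

v ≈ 8.74 km/s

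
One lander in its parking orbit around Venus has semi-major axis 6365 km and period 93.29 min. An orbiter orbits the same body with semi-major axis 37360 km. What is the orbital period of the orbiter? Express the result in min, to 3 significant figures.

T₂ ≈ 1330 min

Kepler's third law: T² ∝ a³, so T₂ = T₁ (a₂/a₁)^(3/2).
a₂/a₁ = 5.870, (a₂/a₁)^(3/2) = 14.22.
T₂ = 93.29 × 14.22 = 1327 min.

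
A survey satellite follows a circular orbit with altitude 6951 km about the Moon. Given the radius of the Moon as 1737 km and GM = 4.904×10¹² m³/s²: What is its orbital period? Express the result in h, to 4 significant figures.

T ≈ 20.18 h

r = 1737 + 6951 = 8688.0 km = 8.6880×10⁶ m.
Kepler's third law: T = 2π√(r³/μ) = 2π√((8.688×10⁶)³ / 4.904×10¹²).
r³/μ = 1.337×10⁸ s², so T = 2π × 1.156×10⁴ = 7.266×10⁴ s.
Converting: 7.266×10⁴ s ÷ 3600 = 20.18 h.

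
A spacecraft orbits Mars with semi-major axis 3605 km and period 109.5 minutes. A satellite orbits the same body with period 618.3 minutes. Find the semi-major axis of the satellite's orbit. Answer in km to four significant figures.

Kepler's third law: a³ ∝ T², so a₂ = a₁ (T₂/T₁)^(2/3).
T₂/T₁ = 5.647, (T₂/T₁)^(2/3) = 3.171.
a₂ = 3605 × 3.171 = 11430 km.

a₂ ≈ 11430 km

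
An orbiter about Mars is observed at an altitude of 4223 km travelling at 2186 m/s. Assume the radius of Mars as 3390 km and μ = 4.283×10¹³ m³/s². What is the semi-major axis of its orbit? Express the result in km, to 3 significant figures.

r = 3390 + 4223 = 7613.0 km = 7.613×10⁶ m.
Vis-viva rearranged: 1/a = 2/r − v²/μ = 2.627×10⁻⁷ − 1.116×10⁻⁷ = 1.511×10⁻⁷ m⁻¹.
a = 6.617×10⁶ m = 6616.5 km.

a ≈ 6620 km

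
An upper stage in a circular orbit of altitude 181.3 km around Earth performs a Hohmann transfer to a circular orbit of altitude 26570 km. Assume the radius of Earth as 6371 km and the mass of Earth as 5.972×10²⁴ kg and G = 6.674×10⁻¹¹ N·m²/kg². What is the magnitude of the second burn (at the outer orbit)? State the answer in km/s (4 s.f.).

Δv ≈ 1.475 km/s

μ = GM = 6.674×10⁻¹¹ × 5.972×10²⁴ = 3.986×10¹⁴ m³/s².
r₁ = 6371 + 181.3 = 6552.3 km = 6.5523×10⁶ m.
r₂ = 6371 + 26570 = 32941 km = 3.2941×10⁷ m.
Transfer ellipse a_t = (r₁ + r₂)/2 = 1.975×10⁷ m.
At r₁: circular v_c1 = √(μ/r₁) = 7799 m/s; transfer-perigee v_p = √[μ(2/r₁ − 1/a_t)] = 10070 m/s.
At r₂: circular v_c2 = √(μ/r₂) = 3478 m/s; transfer-apogee v_a = √[μ(2/r₂ − 1/a_t)] = 2004 m/s.
Δv₂ = v_c2 − v_a = 1475 m/s.
= 1.475 km/s.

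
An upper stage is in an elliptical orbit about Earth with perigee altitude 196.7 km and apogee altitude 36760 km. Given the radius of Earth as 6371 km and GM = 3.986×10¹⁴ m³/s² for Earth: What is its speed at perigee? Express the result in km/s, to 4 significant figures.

v ≈ 10.26 km/s

r_p = 6371 + 196.7 = 6567.7 km = 6.5677×10⁶ m.
r_a = 6371 + 36760 = 43131 km = 4.3131×10⁷ m.
Semi-major axis a = (r_p + r_a)/2 = 24849 km = 2.485×10⁷ m.
Vis-viva: v² = μ(2/r − 1/a) = 3.986×10¹⁴ × (3.045×10⁻⁷ − 4.024×10⁻⁸) = 1.053×10⁸ m²/s².
v = 10260 m/s = 10.26 km/s.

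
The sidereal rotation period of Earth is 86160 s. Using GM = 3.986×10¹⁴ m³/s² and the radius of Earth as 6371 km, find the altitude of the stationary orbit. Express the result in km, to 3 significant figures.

h_sync ≈ 35800 km

A synchronous orbit has period T, so by Kepler's third law a = (μT²/4π²)^(1/3).
μT²/4π² = 3.986×10¹⁴ × (8.616×10⁴)² / 39.48 = 7.495×10²² m³.
a = 4.216×10⁷ m = 42163 km.
Altitude h = a − R = 42163 − 6371 = 35792 km.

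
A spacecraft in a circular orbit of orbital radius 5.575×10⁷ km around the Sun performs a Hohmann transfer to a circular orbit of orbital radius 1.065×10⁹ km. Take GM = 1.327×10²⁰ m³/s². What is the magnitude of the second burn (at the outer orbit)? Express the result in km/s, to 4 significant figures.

Δv ≈ 7.642 km/s

r₁ = 5.575×10⁷ km = 5.575×10¹⁰ m.
r₂ = 1.065×10⁹ km = 1.065×10¹² m.
Transfer ellipse a_t = (r₁ + r₂)/2 = 5.604×10¹¹ m.
At r₁: circular v_c1 = √(μ/r₁) = 48790 m/s; transfer-perihelion v_p = √[μ(2/r₁ − 1/a_t)] = 67260 m/s.
At r₂: circular v_c2 = √(μ/r₂) = 11160 m/s; transfer-aphelion v_a = √[μ(2/r₂ − 1/a_t)] = 3521 m/s.
Δv₂ = v_c2 − v_a = 7642 m/s.
= 7.642 km/s.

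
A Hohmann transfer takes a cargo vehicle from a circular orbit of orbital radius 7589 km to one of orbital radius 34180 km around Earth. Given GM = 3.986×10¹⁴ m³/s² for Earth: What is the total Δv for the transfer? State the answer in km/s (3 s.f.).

Δv_total ≈ 3.38 km/s

r₁ = 7589 km = 7.589×10⁶ m.
r₂ = 34180 km = 3.418×10⁷ m.
Transfer ellipse a_t = (r₁ + r₂)/2 = 2.088×10⁷ m.
At r₁: circular v_c1 = √(μ/r₁) = 7247 m/s; transfer-perigee v_p = √[μ(2/r₁ − 1/a_t)] = 9272 m/s.
Δv₁ = v_p − v_c1 = 2024 m/s.
At r₂: circular v_c2 = √(μ/r₂) = 3415 m/s; transfer-apogee v_a = √[μ(2/r₂ − 1/a_t)] = 2059 m/s.
Δv₂ = v_c2 − v_a = 1356 m/s.
Total Δv = Δv₁ + Δv₂ = 3381 m/s = 3.381 km/s.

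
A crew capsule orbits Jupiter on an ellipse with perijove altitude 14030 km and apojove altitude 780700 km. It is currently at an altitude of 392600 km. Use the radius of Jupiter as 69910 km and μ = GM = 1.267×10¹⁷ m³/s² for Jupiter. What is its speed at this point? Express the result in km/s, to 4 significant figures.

v ≈ 16.64 km/s

r_p = 69910 + 14030 = 83940 km = 8.3940×10⁷ m.
r_a = 69910 + 780700 = 850610 km = 8.5061×10⁸ m.
r = 69910 + 392600 = 4.6251×10⁵ km = 4.625×10⁸ m.
Semi-major axis a = (r_p + r_a)/2 = 4.6728×10⁵ km = 4.673×10⁸ m.
Vis-viva: v² = μ(2/r − 1/a) = 1.267×10¹⁷ × (4.324×10⁻⁹ − 2.140×10⁻⁹) = 2.767×10⁸ m²/s².
v = 16640 m/s = 16.64 km/s.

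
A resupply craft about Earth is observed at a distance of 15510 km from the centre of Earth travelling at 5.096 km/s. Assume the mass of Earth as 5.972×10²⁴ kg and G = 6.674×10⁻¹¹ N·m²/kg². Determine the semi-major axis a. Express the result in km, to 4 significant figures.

a ≈ 15680 km

μ = GM = 6.674×10⁻¹¹ × 5.972×10²⁴ = 3.986×10¹⁴ m³/s².
r = 1.551×10⁷ m.
Vis-viva rearranged: 1/a = 2/r − v²/μ = 1.289×10⁻⁷ − 6.516×10⁻⁸ = 6.379×10⁻⁸ m⁻¹.
a = 1.568×10⁷ m = 15676 km.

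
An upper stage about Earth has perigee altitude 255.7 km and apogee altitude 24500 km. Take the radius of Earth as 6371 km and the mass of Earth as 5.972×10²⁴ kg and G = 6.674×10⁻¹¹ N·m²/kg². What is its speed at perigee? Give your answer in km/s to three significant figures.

v ≈ 9.95 km/s

μ = GM = 6.674×10⁻¹¹ × 5.972×10²⁴ = 3.986×10¹⁴ m³/s².
r_p = 6371 + 255.7 = 6626.7 km = 6.6267×10⁶ m.
r_a = 6371 + 24500 = 30871 km = 3.0871×10⁷ m.
Semi-major axis a = (r_p + r_a)/2 = 18749 km = 1.875×10⁷ m.
Vis-viva: v² = μ(2/r − 1/a) = 3.986×10¹⁴ × (3.018×10⁻⁷ − 5.334×10⁻⁸) = 9.903×10⁷ m²/s².
v = 9952 m/s = 9.952 km/s.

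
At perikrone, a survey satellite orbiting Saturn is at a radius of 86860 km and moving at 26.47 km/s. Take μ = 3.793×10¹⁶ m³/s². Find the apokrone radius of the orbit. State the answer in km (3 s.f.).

apokrone radius ≈ 3.52×10⁵ km

r_p = 8.686×10⁷ m.
Specific energy ε = v²/2 − μ/r = -8.635×10⁷ J/kg, so a = −μ/(2ε) = 2.196×10⁸ m.
The apsides satisfy r_p + r_a = 2a, so the apokrone radius is 2a − r_p = 3.524×10⁸ m = 3.5240×10⁵ km.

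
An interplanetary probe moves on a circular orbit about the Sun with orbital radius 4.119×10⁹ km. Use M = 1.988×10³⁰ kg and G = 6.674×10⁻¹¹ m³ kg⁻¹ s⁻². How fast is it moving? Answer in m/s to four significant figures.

μ = GM = 6.674×10⁻¹¹ × 1.988×10³⁰ = 1.327×10²⁰ m³/s².
r = 4.119×10⁹ km = 4.119×10¹² m.
For a circular orbit v = √(μ/r) = √(1.327×10²⁰ / 4.119×10¹²) = √(3.221×10⁷) = 5676 m/s.

v ≈ 5676 m/s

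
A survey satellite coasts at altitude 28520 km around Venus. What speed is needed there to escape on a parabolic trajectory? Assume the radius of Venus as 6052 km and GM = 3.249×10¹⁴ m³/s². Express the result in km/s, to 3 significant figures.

r = 6052 + 28520 = 34572 km = 3.4572×10⁷ m.
Escape speed v_esc = √(2μ/r) = √(2 × 3.249×10¹⁴ / 3.457×10⁷) = √(1.880×10⁷) = 4335 m/s.
= 4.335 km/s.

v_esc ≈ 4.34 km/s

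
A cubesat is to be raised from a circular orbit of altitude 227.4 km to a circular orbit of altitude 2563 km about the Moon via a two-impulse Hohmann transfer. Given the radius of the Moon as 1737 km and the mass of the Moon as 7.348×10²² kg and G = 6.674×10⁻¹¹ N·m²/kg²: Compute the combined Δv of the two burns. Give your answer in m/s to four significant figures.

μ = GM = 6.674×10⁻¹¹ × 7.348×10²² = 4.904×10¹² m³/s².
r₁ = 1737 + 227.4 = 1964.4 km = 1.9644×10⁶ m.
r₂ = 1737 + 2563 = 4300.0 km = 4.3000×10⁶ m.
Transfer ellipse a_t = (r₁ + r₂)/2 = 3.132×10⁶ m.
At r₁: circular v_c1 = √(μ/r₁) = 1580 m/s; transfer-perilune v_p = √[μ(2/r₁ − 1/a_t)] = 1851 m/s.
Δv₁ = v_p − v_c1 = 271.3 m/s.
At r₂: circular v_c2 = √(μ/r₂) = 1068 m/s; transfer-apolune v_a = √[μ(2/r₂ − 1/a_t)] = 845.7 m/s.
Δv₂ = v_c2 − v_a = 222.2 m/s.
Total Δv = Δv₁ + Δv₂ = 493.5 m/s.

Δv_total ≈ 493.5 m/s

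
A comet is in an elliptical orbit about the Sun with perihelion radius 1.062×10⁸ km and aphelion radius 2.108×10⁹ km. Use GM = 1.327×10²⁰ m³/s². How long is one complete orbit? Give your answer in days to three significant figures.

T ≈ 7350 days

Semi-major axis a = (r_p + r_a)/2 = (1.0620×10⁸ + 2.1080×10⁹)/2 = 1.1071×10⁹ km = 1.107×10¹² m.
By Kepler's third law T = 2π√(a³/μ) = 2π × 1.011×10⁸ = 6.354×10⁸ s.
= 7354 days.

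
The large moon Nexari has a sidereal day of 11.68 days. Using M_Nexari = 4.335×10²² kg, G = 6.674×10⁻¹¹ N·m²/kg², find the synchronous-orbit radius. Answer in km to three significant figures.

r_sync ≈ 42100 km

μ = GM = 6.674×10⁻¹¹ × 4.335×10²² = 2.893×10¹² m³/s².
T = 11.68 days = 1.009×10⁶ s.
A synchronous orbit has period T, so by Kepler's third law a = (μT²/4π²)^(1/3).
μT²/4π² = 2.893×10¹² × (1.009×10⁶)² / 39.48 = 7.463×10²² m³.
a = 4.210×10⁷ m = 42103 km.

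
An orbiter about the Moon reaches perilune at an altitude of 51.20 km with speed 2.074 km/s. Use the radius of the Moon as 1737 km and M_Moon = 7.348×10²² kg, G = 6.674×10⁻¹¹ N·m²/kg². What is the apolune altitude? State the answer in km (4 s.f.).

μ = GM = 6.674×10⁻¹¹ × 7.348×10²² = 4.904×10¹² m³/s².
r_p = 1737 + 51.20 = 1788.2 km = 1.788×10⁶ m.
Specific energy ε = v²/2 − μ/r = -5.917×10⁵ J/kg, so a = −μ/(2ε) = 4.144×10⁶ m.
The apsides satisfy r_p + r_a = 2a, so the apolune radius is 2a − r_p = 6.500×10⁶ m = 6499.7 km.
Apolune altitude = 6499.7 − 1737 = 4762.7 km.

apolune altitude ≈ 4763 km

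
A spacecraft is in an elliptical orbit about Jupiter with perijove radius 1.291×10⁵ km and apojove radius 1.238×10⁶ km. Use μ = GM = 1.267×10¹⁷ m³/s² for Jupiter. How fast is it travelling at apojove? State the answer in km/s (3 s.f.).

Semi-major axis a = (r_p + r_a)/2 = 6.8355×10⁵ km = 6.836×10⁸ m.
Vis-viva: v² = μ(2/r − 1/a) = 1.267×10¹⁷ × (1.616×10⁻⁹ − 1.463×10⁻⁹) = 1.933×10⁷ m²/s².
v = 4396 m/s = 4.396 km/s.

v ≈ 4.40 km/s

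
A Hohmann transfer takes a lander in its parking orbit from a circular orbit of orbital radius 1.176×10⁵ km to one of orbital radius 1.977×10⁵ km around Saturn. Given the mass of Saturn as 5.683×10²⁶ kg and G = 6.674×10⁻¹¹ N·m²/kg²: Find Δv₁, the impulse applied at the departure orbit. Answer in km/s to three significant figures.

μ = GM = 6.674×10⁻¹¹ × 5.683×10²⁶ = 3.793×10¹⁶ m³/s².
r₁ = 1.176×10⁵ km = 1.176×10⁸ m.
r₂ = 1.977×10⁵ km = 1.977×10⁸ m.
Transfer ellipse a_t = (r₁ + r₂)/2 = 1.576×10⁸ m.
At r₁: circular v_c1 = √(μ/r₁) = 17960 m/s; transfer-perikrone v_p = √[μ(2/r₁ − 1/a_t)] = 20110 m/s.
Δv₁ = v_p − v_c1 = 2152 m/s.
= 2.152 km/s.

Δv ≈ 2.15 km/s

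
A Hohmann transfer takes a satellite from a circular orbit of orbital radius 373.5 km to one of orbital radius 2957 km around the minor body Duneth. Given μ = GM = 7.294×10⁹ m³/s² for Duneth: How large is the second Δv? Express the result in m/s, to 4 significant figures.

r₁ = 373.5 km = 3.735×10⁵ m.
r₂ = 2957 km = 2.957×10⁶ m.
Transfer ellipse a_t = (r₁ + r₂)/2 = 1.665×10⁶ m.
At r₁: circular v_c1 = √(μ/r₁) = 139.7 m/s; transfer-periapsis v_p = √[μ(2/r₁ − 1/a_t)] = 186.2 m/s.
At r₂: circular v_c2 = √(μ/r₂) = 49.67 m/s; transfer-apoapsis v_a = √[μ(2/r₂ − 1/a_t)] = 23.52 m/s.
Δv₂ = v_c2 − v_a = 26.14 m/s.

Δv ≈ 26.14 m/s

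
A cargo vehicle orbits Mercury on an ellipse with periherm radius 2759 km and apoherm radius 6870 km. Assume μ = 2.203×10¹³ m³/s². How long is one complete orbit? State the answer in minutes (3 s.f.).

T ≈ 236 minutes

Semi-major axis a = (r_p + r_a)/2 = (2759.0 + 6870.0)/2 = 4814.5 km = 4.814×10⁶ m.
By Kepler's third law T = 2π√(a³/μ) = 2π × 2.251×10³ = 1.414×10⁴ s.
= 235.7 minutes.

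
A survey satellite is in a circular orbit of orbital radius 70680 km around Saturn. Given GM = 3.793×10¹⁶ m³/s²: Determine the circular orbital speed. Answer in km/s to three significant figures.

v ≈ 23.2 km/s

r = 70680 km = 7.068×10⁷ m.
For a circular orbit v = √(μ/r) = √(3.793×10¹⁶ / 7.068×10⁷) = √(5.366×10⁸) = 23170 m/s.
That is 23.17 km/s.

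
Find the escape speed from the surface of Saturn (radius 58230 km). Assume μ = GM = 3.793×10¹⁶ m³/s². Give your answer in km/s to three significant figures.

v_esc ≈ 36.1 km/s

r = R = 5.823×10⁷ m.
Escape speed v_esc = √(2μ/r) = √(2 × 3.793×10¹⁶ / 5.823×10⁷) = √(1.303×10⁹) = 36090 m/s.
= 36.09 km/s.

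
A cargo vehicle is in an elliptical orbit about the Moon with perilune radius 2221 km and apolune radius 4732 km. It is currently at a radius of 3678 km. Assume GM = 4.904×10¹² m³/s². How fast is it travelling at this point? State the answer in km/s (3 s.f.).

v ≈ 1.12 km/s

Semi-major axis a = (r_p + r_a)/2 = 3476.5 km = 3.476×10⁶ m.
Vis-viva: v² = μ(2/r − 1/a) = 4.904×10¹² × (5.438×10⁻⁷ − 2.876×10⁻⁷) = 1.256×10⁶ m²/s².
v = 1121 m/s = 1.121 km/s.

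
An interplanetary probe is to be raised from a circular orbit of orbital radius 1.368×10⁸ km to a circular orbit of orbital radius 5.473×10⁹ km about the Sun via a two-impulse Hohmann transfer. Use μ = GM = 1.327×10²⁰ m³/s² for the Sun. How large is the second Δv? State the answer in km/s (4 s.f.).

Δv ≈ 3.837 km/s

r₁ = 1.368×10⁸ km = 1.368×10¹¹ m.
r₂ = 5.473×10⁹ km = 5.473×10¹² m.
Transfer ellipse a_t = (r₁ + r₂)/2 = 2.805×10¹² m.
At r₁: circular v_c1 = √(μ/r₁) = 31150 m/s; transfer-perihelion v_p = √[μ(2/r₁ − 1/a_t)] = 43510 m/s.
At r₂: circular v_c2 = √(μ/r₂) = 4924 m/s; transfer-aphelion v_a = √[μ(2/r₂ − 1/a_t)] = 1087 m/s.
Δv₂ = v_c2 − v_a = 3837 m/s.
= 3.837 km/s.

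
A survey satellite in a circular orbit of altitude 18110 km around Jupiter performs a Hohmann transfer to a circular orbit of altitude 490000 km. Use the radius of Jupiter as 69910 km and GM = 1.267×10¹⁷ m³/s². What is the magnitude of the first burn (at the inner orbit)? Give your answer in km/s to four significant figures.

r₁ = 69910 + 18110 = 88020 km = 8.8020×10⁷ m.
r₂ = 69910 + 490000 = 559910 km = 5.5991×10⁸ m.
Transfer ellipse a_t = (r₁ + r₂)/2 = 3.240×10⁸ m.
At r₁: circular v_c1 = √(μ/r₁) = 37940 m/s; transfer-perijove v_p = √[μ(2/r₁ − 1/a_t)] = 49880 m/s.
Δv₁ = v_p − v_c1 = 11940 m/s.
= 11.94 km/s.

Δv ≈ 11.94 km/s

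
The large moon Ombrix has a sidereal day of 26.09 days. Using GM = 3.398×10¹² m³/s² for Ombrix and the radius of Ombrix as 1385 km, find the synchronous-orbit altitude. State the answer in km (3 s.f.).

h_sync ≈ 74500 km

T = 26.09 days = 2.254×10⁶ s.
A synchronous orbit has period T, so by Kepler's third law a = (μT²/4π²)^(1/3).
μT²/4π² = 3.398×10¹² × (2.254×10⁶)² / 39.48 = 4.374×10²³ m³.
a = 7.591×10⁷ m = 75907 km.
Altitude h = a − R = 75907 − 1385 = 74522 km.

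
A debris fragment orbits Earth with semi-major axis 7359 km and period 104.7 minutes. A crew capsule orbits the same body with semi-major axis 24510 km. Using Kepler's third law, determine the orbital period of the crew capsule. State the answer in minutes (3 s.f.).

T₂ ≈ 636 minutes

Kepler's third law: T² ∝ a³, so T₂ = T₁ (a₂/a₁)^(3/2).
a₂/a₁ = 3.331, (a₂/a₁)^(3/2) = 6.078.
T₂ = 104.7 × 6.078 = 636.4 minutes.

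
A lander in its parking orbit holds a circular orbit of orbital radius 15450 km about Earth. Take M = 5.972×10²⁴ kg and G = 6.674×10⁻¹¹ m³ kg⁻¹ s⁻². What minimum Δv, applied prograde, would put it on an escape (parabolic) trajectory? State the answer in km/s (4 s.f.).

Δv ≈ 2.104 km/s

μ = GM = 6.674×10⁻¹¹ × 5.972×10²⁴ = 3.986×10¹⁴ m³/s².
r = 15450 km = 1.545×10⁷ m.
Circular speed v_c = √(μ/r) = 5079 m/s.
Escape speed v_esc = √(2μ/r) = √2 × v_c = 7183 m/s.
Δv = v_esc − v_c = 2104 m/s = 2.104 km/s.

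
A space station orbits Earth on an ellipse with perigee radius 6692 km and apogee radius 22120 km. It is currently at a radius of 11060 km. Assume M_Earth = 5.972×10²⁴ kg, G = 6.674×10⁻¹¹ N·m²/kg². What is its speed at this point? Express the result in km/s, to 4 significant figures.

v ≈ 6.664 km/s

μ = GM = 6.674×10⁻¹¹ × 5.972×10²⁴ = 3.986×10¹⁴ m³/s².
Semi-major axis a = (r_p + r_a)/2 = 14406 km = 1.441×10⁷ m.
Vis-viva: v² = μ(2/r − 1/a) = 3.986×10¹⁴ × (1.808×10⁻⁷ − 6.942×10⁻⁸) = 4.441×10⁷ m²/s².
v = 6664 m/s = 6.664 km/s.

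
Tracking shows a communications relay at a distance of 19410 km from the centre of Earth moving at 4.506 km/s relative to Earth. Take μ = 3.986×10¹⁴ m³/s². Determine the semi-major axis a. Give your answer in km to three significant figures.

r = 1.941×10⁷ m.
Vis-viva rearranged: 1/a = 2/r − v²/μ = 1.030×10⁻⁷ − 5.094×10⁻⁸ = 5.210×10⁻⁸ m⁻¹.
a = 1.919×10⁷ m = 19193 km.

a ≈ 19200 km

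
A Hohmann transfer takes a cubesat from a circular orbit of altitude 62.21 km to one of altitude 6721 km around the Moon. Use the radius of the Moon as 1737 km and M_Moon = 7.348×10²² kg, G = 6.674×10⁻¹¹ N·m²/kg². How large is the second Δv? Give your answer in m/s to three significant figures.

Δv ≈ 310 m/s

μ = GM = 6.674×10⁻¹¹ × 7.348×10²² = 4.904×10¹² m³/s².
r₁ = 1737 + 62.21 = 1799.2 km = 1.7992×10⁶ m.
r₂ = 1737 + 6721 = 8458.0 km = 8.4580×10⁶ m.
Transfer ellipse a_t = (r₁ + r₂)/2 = 5.129×10⁶ m.
At r₁: circular v_c1 = √(μ/r₁) = 1651 m/s; transfer-perilune v_p = √[μ(2/r₁ − 1/a_t)] = 2120 m/s.
At r₂: circular v_c2 = √(μ/r₂) = 761.5 m/s; transfer-apolune v_a = √[μ(2/r₂ − 1/a_t)] = 451.0 m/s.
Δv₂ = v_c2 − v_a = 310.4 m/s.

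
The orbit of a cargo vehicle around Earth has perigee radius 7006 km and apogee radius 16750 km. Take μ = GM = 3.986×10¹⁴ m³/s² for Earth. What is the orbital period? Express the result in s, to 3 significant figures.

T ≈ 12900 s

Semi-major axis a = (r_p + r_a)/2 = (7006.0 + 16750)/2 = 11878 km = 1.188×10⁷ m.
By Kepler's third law T = 2π√(a³/μ) = 2π × 2.050×10³ = 1.288×10⁴ s.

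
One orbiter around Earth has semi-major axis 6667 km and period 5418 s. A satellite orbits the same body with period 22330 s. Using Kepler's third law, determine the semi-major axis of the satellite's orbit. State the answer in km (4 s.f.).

a₂ ≈ 17140 km

Kepler's third law: a³ ∝ T², so a₂ = a₁ (T₂/T₁)^(2/3).
T₂/T₁ = 4.121, (T₂/T₁)^(2/3) = 2.571.
a₂ = 6667 × 2.571 = 17140 km.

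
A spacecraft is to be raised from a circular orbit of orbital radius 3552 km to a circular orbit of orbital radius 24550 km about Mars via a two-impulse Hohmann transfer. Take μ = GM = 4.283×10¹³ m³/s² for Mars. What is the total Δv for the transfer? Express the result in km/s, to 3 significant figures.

r₁ = 3552 km = 3.552×10⁶ m.
r₂ = 24550 km = 2.455×10⁷ m.
Transfer ellipse a_t = (r₁ + r₂)/2 = 1.405×10⁷ m.
At r₁: circular v_c1 = √(μ/r₁) = 3472 m/s; transfer-periapsis v_p = √[μ(2/r₁ − 1/a_t)] = 4590 m/s.
Δv₁ = v_p − v_c1 = 1118 m/s.
At r₂: circular v_c2 = √(μ/r₂) = 1321 m/s; transfer-apoapsis v_a = √[μ(2/r₂ − 1/a_t)] = 664.1 m/s.
Δv₂ = v_c2 − v_a = 656.7 m/s.
Total Δv = Δv₁ + Δv₂ = 1774 m/s = 1.774 km/s.

Δv_total ≈ 1.77 km/s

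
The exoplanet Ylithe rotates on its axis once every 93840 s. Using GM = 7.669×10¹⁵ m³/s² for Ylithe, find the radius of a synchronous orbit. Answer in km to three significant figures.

A synchronous orbit has period T, so by Kepler's third law a = (μT²/4π²)^(1/3).
μT²/4π² = 7.669×10¹⁵ × (9.384×10⁴)² / 39.48 = 1.711×10²⁴ m³.
a = 1.196×10⁸ m = 1.1960×10⁵ km.

r_sync ≈ 1.20×10⁵ km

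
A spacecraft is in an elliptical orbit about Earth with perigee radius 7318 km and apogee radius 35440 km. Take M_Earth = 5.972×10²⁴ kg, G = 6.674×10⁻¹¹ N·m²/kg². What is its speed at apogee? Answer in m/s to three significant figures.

μ = GM = 6.674×10⁻¹¹ × 5.972×10²⁴ = 3.986×10¹⁴ m³/s².
Semi-major axis a = (r_p + r_a)/2 = 21379 km = 2.138×10⁷ m.
Vis-viva: v² = μ(2/r − 1/a) = 3.986×10¹⁴ × (5.643×10⁻⁸ − 4.677×10⁻⁸) = 3.850×10⁶ m²/s².
v = 1962 m/s.

v ≈ 1960 m/s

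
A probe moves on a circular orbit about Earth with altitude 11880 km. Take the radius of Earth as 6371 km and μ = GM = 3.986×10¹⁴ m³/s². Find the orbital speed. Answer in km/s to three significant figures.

r = 6371 + 11880 = 18251 km = 1.8251×10⁷ m.
For a circular orbit v = √(μ/r) = √(3.986×10¹⁴ / 1.825×10⁷) = √(2.184×10⁷) = 4673 m/s.
That is 4.673 km/s.

v ≈ 4.67 km/s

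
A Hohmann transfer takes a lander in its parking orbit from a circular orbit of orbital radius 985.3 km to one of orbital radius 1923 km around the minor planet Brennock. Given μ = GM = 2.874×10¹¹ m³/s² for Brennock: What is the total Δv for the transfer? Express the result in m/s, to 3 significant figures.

r₁ = 985.3 km = 9.853×10⁵ m.
r₂ = 1923 km = 1.923×10⁶ m.
Transfer ellipse a_t = (r₁ + r₂)/2 = 1.454×10⁶ m.
At r₁: circular v_c1 = √(μ/r₁) = 540.1 m/s; transfer-periapsis v_p = √[μ(2/r₁ − 1/a_t)] = 621.1 m/s.
Δv₁ = v_p − v_c1 = 80.99 m/s.
At r₂: circular v_c2 = √(μ/r₂) = 386.6 m/s; transfer-apoapsis v_a = √[μ(2/r₂ − 1/a_t)] = 318.2 m/s.
Δv₂ = v_c2 − v_a = 68.37 m/s.
Total Δv = Δv₁ + Δv₂ = 149.4 m/s.

Δv_total ≈ 149 m/s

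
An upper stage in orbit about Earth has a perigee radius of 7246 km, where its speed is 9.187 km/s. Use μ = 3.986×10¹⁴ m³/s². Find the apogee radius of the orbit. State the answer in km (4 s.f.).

r_p = 7.246×10⁶ m.
Specific energy ε = v²/2 − μ/r = -1.281×10⁷ J/kg, so a = −μ/(2ε) = 1.556×10⁷ m.
The apsides satisfy r_p + r_a = 2a, so the apogee radius is 2a − r_p = 2.387×10⁷ m = 23872 km.

apogee radius ≈ 23870 km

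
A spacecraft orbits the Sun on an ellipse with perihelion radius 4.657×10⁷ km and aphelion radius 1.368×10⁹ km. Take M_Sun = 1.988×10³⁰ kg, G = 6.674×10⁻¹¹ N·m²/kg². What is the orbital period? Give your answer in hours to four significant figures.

T ≈ 90130 hours

μ = GM = 6.674×10⁻¹¹ × 1.988×10³⁰ = 1.327×10²⁰ m³/s².
Semi-major axis a = (r_p + r_a)/2 = (4.6570×10⁷ + 1.3680×10⁹)/2 = 7.0728×10⁸ km = 7.073×10¹¹ m.
By Kepler's third law T = 2π√(a³/μ) = 2π × 5.164×10⁷ = 3.245×10⁸ s.
= 90130 hours.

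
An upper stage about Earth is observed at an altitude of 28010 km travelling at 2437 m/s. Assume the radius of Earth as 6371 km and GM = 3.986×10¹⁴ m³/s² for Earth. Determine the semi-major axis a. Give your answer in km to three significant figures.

r = 6371 + 28010 = 34381 km = 3.438×10⁷ m.
Vis-viva rearranged: 1/a = 2/r − v²/μ = 5.817×10⁻⁸ − 1.490×10⁻⁸ = 4.327×10⁻⁸ m⁻¹.
a = 2.311×10⁷ m = 23110 km.

a ≈ 23100 km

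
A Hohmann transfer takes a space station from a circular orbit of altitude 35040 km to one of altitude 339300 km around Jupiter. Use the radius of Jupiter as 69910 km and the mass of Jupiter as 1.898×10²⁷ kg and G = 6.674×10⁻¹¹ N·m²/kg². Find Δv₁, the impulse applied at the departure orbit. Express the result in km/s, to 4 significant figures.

Δv ≈ 9.090 km/s

μ = GM = 6.674×10⁻¹¹ × 1.898×10²⁷ = 1.267×10¹⁷ m³/s².
r₁ = 69910 + 35040 = 104950 km = 1.0495×10⁸ m.
r₂ = 69910 + 339300 = 409210 km = 4.0921×10⁸ m.
Transfer ellipse a_t = (r₁ + r₂)/2 = 2.571×10⁸ m.
At r₁: circular v_c1 = √(μ/r₁) = 34740 m/s; transfer-perijove v_p = √[μ(2/r₁ − 1/a_t)] = 43830 m/s.
Δv₁ = v_p − v_c1 = 9090 m/s.
= 9.090 km/s.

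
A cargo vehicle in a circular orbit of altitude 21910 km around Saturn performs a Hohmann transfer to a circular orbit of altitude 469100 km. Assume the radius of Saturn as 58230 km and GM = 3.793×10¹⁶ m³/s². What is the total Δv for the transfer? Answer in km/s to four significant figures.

Δv_total ≈ 11.03 km/s

r₁ = 58230 + 21910 = 80140 km = 8.0140×10⁷ m.
r₂ = 58230 + 469100 = 527330 km = 5.2733×10⁸ m.
Transfer ellipse a_t = (r₁ + r₂)/2 = 3.037×10⁸ m.
At r₁: circular v_c1 = √(μ/r₁) = 21760 m/s; transfer-perikrone v_p = √[μ(2/r₁ − 1/a_t)] = 28670 m/s.
Δv₁ = v_p − v_c1 = 6910 m/s.
At r₂: circular v_c2 = √(μ/r₂) = 8481 m/s; transfer-apokrone v_a = √[μ(2/r₂ − 1/a_t)] = 4356 m/s.
Δv₂ = v_c2 − v_a = 4125 m/s.
Total Δv = Δv₁ + Δv₂ = 11030 m/s = 11.03 km/s.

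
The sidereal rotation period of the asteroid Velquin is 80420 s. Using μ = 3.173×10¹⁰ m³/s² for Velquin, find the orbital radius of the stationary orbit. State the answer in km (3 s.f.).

A synchronous orbit has period T, so by Kepler's third law a = (μT²/4π²)^(1/3).
μT²/4π² = 3.173×10¹⁰ × (8.042×10⁴)² / 39.48 = 5.198×10¹⁸ m³.
a = 1.732×10⁶ m = 1732.3 km.

r_sync ≈ 1730 km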